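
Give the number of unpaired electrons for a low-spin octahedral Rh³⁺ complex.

Rh is in group 9, so Rh³⁺ is d⁶ (9 − 3 = 6).
Configuration: t2g^6 e_g^0, giving 0 unpaired electrons.

0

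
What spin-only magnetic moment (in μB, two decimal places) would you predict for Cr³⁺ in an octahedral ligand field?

Group 6 minus oxidation state +3 gives a d³ configuration for Cr³⁺.
For octahedral d³ the high- and low-spin configurations coincide.
Configuration: t2g^3 e_g^0 → 3 unpaired electrons.
μ(spin-only) = √[3(3+2)] = √15 ≈ 3.87 μB.

3.87 μB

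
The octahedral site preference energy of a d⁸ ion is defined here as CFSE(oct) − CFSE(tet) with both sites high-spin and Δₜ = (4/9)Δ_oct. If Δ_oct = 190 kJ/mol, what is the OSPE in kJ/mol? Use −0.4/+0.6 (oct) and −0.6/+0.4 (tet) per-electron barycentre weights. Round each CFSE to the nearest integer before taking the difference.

-160

In an octahedral site d⁸ (HS) is t₂g⁶ eg², giving CFSE(oct) = -1.2Δ_oct = -228 kJ/mol.
In a tetrahedral site the filling is e⁴ t₂⁴: CFSE(tet) = -0.8Δₜ = -0.8 × (4/9)(190) = -68 kJ/mol.
OSPE = -228 − (-68) = -160 kJ/mol.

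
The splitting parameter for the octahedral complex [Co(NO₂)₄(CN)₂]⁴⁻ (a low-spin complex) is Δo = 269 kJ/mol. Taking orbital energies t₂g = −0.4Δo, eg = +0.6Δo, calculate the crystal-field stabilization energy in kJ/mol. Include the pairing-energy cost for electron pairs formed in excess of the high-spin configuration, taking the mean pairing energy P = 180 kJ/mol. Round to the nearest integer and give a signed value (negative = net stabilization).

Ligand charges: 4×(-1) from NO₂⁻ and 2×(-1) from CN⁻ sum to -6; with overall charge -4, Co is +2.
Co sits in group 9; removing 2 electrons leaves Co²⁺ with 9 − 2 = 7 d electrons.
Electron filling gives t₂g⁶ eg¹.
Orbital CFSE = 6(-0.4) + 1(0.6) = -1.8Δo = -1.8 × 269 = -484 kJ/mol.
High-spin d⁷ would be t₂g⁵ eg² with 2 pairs; low-spin has 3, so 1 excess pair costs +1P = +180 kJ/mol.
Net CFSE = -484 + 180 = -304 kJ/mol.

-304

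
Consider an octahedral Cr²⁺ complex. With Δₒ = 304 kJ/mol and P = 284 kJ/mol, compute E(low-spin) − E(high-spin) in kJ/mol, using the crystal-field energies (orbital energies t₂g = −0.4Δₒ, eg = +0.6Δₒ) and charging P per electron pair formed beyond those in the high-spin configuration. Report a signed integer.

Group 6 minus oxidation state +2 gives a d⁴ configuration for Cr²⁺.
High-spin d⁴ fills as t₂g³ eg¹ with CFSE 3(−0.4) + 1(+0.6) = -0.6Δₒ = -182 kJ/mol.
Low-spin: t₂g⁴ eg⁰, orbital CFSE = -1.6Δₒ = -486 kJ/mol; plus 1 excess pair × P = +284 kJ/mol; total -202 kJ/mol.
Thus E(LS) − E(HS) = -20 kJ/mol.

-20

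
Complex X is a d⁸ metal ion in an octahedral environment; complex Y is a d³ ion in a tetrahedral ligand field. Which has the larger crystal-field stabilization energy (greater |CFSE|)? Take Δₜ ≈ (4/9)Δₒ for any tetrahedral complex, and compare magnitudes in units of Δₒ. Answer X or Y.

X: t₂g⁶ eg², CFSE = -1.2Δₒ.
Y: With tetrahedral geometry the complex is necessarily high-spin; e² t₂¹, CFSE = -0.8Δₜ ≈ -0.36Δₒ.
So X has the larger |CFSE|.

X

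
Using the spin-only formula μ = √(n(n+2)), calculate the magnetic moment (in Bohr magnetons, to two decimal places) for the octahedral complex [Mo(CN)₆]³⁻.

3.87 Bohr magnetons

Each CN⁻ contributes -1; 6 × (-1) = -6. With overall charge -3, Mo is in the +3 oxidation state.
Mo sits in group 6; removing 3 electrons leaves Mo³⁺ with 6 − 3 = 3 d electrons.
Configuration: t₂g³ eg⁰ → 3 unpaired electrons.
μ(spin-only) = √[3(3+2)] = √15 ≈ 3.87 Bohr magnetons.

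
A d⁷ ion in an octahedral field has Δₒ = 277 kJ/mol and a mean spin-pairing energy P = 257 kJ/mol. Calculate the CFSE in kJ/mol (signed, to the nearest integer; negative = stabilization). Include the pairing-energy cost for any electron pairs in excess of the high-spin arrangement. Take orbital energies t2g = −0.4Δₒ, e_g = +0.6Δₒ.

With Δₒ > P the complex is low-spin.
Configuration: t2g^6 e_g^1.
Orbital CFSE = -1.8Δₒ = -1.8 × 277 = -499 kJ/mol.
Excess pairs vs high-spin: 3 − 2 = 1; pairing cost = +257 kJ/mol.
Net CFSE = -499 + 257 = -242 kJ/mol.

-242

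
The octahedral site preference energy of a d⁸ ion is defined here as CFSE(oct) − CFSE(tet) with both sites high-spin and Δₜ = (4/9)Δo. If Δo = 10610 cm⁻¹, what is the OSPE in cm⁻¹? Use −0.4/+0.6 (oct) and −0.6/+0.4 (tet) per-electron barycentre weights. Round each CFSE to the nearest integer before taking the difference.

Octahedral (high-spin): t2g^6 e_g^2, CFSE = 6(−0.4) + 2(+0.6) = -1.2Δo = -1.2 × 10610 = -12732 cm⁻¹.
In a tetrahedral site the filling is e^4 t2^4: CFSE(tet) = -0.8Δₜ = -0.8 × (4/9)(10610) = -3772 cm⁻¹.
OSPE = -12732 − (-3772) = -8960 cm⁻¹.

-8960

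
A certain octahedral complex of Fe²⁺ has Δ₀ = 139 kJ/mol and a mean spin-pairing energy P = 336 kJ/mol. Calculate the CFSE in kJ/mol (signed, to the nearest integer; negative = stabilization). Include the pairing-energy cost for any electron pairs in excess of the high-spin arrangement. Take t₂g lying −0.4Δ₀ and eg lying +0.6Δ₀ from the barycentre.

Fe sits in group 8; removing 2 electrons leaves Fe²⁺ with 8 − 2 = 6 d electrons.
Δ₀ < P, so pairing is avoided: the ground state is high-spin.
That gives t₂g⁴ eg².
Orbital CFSE = -0.4Δ₀ = -0.4 × 139 = -56 kJ/mol.
High-spin has no excess pairs, so no pairing correction applies.

-56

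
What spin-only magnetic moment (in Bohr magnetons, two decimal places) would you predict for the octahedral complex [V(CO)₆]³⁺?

2.83 Bohr magnetons

CO is neutral, so the +3 overall charge sits on V: oxidation state +3.
V³⁺: group 5, so d-count = 5 − 3 = 2.
For octahedral d² the high- and low-spin configurations coincide.
Configuration: t2g^2 e_g^0 → 2 unpaired electrons.
μ(spin-only) = √[2(2+2)] = √8 ≈ 2.83 Bohr magnetons.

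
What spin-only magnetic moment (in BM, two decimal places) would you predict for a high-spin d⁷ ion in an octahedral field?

Configuration: t2g^5 e_g^2 → 3 unpaired electrons.
μ(spin-only) = √[3(3+2)] = √15 ≈ 3.87 BM.

3.87 BM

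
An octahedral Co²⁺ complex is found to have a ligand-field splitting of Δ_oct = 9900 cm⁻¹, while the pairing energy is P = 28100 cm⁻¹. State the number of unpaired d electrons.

Co²⁺: group 9, so d-count = 9 − 2 = 7.
Δ_oct < P, so pairing is avoided: the ground state is high-spin.
That gives t2g^5 e_g^2.
Unpaired electrons: 3.

3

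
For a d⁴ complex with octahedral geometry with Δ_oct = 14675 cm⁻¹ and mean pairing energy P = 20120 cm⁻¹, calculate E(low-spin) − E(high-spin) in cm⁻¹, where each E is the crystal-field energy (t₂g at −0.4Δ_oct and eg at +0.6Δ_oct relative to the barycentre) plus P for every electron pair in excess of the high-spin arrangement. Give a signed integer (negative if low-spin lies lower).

5445

High-spin: t₂g³ eg¹, CFSE = -0.6Δ_oct = -8805 cm⁻¹.
Low-spin: t₂g⁴ eg⁰, orbital CFSE = -1.6Δ_oct = -23480 cm⁻¹; plus 1 excess pair × P = +20120 cm⁻¹; total -3360 cm⁻¹.
The difference is -3360 − (-8805) = 5445 cm⁻¹, so high-spin lies lower.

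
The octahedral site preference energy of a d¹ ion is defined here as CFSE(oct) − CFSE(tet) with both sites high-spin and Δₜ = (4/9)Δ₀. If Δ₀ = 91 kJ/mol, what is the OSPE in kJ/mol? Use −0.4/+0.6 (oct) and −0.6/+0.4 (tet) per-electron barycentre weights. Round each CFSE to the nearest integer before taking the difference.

Octahedral (high-spin): t₂g¹ eg⁰, CFSE = 1(−0.4) + 0(+0.6) = -0.4Δ₀ = -0.4 × 91 = -36 kJ/mol.
Tetrahedral e¹ t₂⁰ gives -0.6Δₜ = -0.6 × (4/9) × 91 = -24 kJ/mol.
OSPE = CFSE(oct) − CFSE(tet) = -36 − (-24) = -12 kJ/mol.

-12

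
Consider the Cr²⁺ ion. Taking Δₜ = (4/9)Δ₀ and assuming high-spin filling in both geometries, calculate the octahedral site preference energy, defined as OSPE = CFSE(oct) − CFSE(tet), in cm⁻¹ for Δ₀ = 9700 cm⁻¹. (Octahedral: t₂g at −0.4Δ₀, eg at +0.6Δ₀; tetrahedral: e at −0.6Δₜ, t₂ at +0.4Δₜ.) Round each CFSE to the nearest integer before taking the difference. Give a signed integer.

-4096

Cr is in group 6, so Cr²⁺ is d⁴ (6 − 2 = 4).
Octahedral (high-spin): t2g^3 e_g^1, CFSE = 3(−0.4) + 1(+0.6) = -0.6Δ₀ = -0.6 × 9700 = -5820 cm⁻¹.
In a tetrahedral site the filling is e^2 t2^2: CFSE(tet) = -0.4Δₜ = -0.4 × (4/9)(9700) = -1724 cm⁻¹.
OSPE = -5820 − (-1724) = -4096 cm⁻¹.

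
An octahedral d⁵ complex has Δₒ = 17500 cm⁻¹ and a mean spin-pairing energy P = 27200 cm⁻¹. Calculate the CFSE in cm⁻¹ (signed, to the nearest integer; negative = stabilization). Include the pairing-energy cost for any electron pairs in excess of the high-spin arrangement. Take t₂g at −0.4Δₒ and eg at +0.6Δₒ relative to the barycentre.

With Δₒ < P the complex is high-spin.
That gives t₂g³ eg².
Orbital CFSE = 0.0Δₒ = 0.0 × 17500 = 0 cm⁻¹.
High-spin has no excess pairs, so no pairing correction applies.

0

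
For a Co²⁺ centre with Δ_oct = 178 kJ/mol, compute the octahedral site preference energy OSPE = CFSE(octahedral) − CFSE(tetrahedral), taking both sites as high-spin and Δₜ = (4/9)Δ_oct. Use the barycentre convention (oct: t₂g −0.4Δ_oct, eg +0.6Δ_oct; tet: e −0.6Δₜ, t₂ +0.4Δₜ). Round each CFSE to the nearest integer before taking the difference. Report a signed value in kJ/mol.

Group 9 minus oxidation state +2 gives a d⁷ configuration for Co²⁺.
Octahedral (high-spin): t₂g⁵ eg², CFSE = 5(−0.4) + 2(+0.6) = -0.8Δ_oct = -0.8 × 178 = -142 kJ/mol.
Tetrahedral e⁴ t₂³ gives -1.2Δₜ = -1.2 × (4/9) × 178 = -95 kJ/mol.
OSPE = CFSE(oct) − CFSE(tet) = -142 − (-95) = -47 kJ/mol.

-47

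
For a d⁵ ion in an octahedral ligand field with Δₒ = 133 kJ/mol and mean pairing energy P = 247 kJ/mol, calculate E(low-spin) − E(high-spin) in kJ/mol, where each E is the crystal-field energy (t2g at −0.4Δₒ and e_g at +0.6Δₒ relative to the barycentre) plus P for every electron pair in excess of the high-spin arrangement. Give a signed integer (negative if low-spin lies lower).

228

High-spin d⁵ fills as t2g^3 e_g^2 with CFSE 3(−0.4) + 2(+0.6) = 0.0Δₒ = 0 kJ/mol.
Low-spin: t2g^5 e_g^0, orbital CFSE = -2.0Δₒ = -266 kJ/mol; plus 2 excess pairs × P = +494 kJ/mol; total 228 kJ/mol.
The difference is 228 − (0) = 228 kJ/mol, so high-spin lies lower.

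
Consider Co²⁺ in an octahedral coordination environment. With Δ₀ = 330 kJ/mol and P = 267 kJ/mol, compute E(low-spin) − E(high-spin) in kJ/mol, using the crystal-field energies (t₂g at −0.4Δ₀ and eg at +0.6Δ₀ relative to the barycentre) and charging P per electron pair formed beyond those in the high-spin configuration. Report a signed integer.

-63

Group 9 minus oxidation state +2 gives a d⁷ configuration for Co²⁺.
In the high-spin limit (t₂g⁵ eg²) the orbital term is -0.8Δ₀ = -264 kJ/mol, with no excess pairing.
Low-spin: t₂g⁶ eg¹, orbital CFSE = -1.8Δ₀ = -594 kJ/mol; plus 1 excess pair × P = +267 kJ/mol; total -327 kJ/mol.
E(LS) − E(HS) = -327 − (-264) = -63 kJ/mol.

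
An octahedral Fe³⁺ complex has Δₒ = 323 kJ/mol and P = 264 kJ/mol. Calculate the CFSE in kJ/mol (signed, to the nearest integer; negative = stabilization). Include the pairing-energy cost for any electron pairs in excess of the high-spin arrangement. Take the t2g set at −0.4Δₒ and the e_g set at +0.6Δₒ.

-118

Fe is in group 8, so Fe³⁺ is d⁵ (8 − 3 = 5).
With Δₒ > P the complex is low-spin.
That gives t2g^5 e_g^0.
Orbital CFSE = -2.0Δₒ = -2.0 × 323 = -646 kJ/mol.
Excess pairs vs high-spin: 2 − 0 = 2; pairing cost = +528 kJ/mol.
Net CFSE = -646 + 528 = -118 kJ/mol.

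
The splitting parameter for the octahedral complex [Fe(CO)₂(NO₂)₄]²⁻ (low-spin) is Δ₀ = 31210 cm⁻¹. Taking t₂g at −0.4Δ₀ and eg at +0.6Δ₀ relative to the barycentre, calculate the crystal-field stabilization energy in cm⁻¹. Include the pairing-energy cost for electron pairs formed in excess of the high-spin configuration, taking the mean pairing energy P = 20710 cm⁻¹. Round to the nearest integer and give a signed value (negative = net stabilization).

Ligand charges: 2×(+0) from CO and 4×(-1) from NO₂⁻ sum to -4; with overall charge -2, Fe is +2.
Fe is in group 8, so Fe²⁺ is d⁶ (8 − 2 = 6).
The d⁶ electrons fill as t₂g⁶ eg⁰.
CFSE(orbital) = 6×(-0.4Δ₀) + 0×(0.6Δ₀) = -2.4Δ₀; with Δ₀ = 31210 cm⁻¹ that is -74904 cm⁻¹.
Pairing penalty: 3 pairs vs 1 in the high-spin reference → 2 extra × P = 41420 cm⁻¹.
Overall CFSE = -74904 + 41420 = -33484 cm⁻¹.

-33484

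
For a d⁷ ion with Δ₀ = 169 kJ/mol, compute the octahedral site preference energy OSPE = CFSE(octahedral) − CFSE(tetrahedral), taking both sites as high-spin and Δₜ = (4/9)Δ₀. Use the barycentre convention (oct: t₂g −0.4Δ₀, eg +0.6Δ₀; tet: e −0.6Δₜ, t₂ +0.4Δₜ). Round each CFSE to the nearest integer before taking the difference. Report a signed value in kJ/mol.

-45

In an octahedral site d⁷ (HS) is t₂g⁵ eg², giving CFSE(oct) = -0.8Δ₀ = -135 kJ/mol.
In a tetrahedral site the filling is e⁴ t₂³: CFSE(tet) = -1.2Δₜ = -1.2 × (4/9)(169) = -90 kJ/mol.
Subtracting, OSPE = -135 − (-90) = -45 kJ/mol.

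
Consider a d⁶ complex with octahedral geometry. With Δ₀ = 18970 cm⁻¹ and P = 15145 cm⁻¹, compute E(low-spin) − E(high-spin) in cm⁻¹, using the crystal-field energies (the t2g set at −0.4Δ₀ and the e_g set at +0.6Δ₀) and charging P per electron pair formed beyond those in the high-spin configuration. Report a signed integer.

High-spin: t2g^4 e_g^2, CFSE = -0.4Δ₀ = -7588 cm⁻¹.
For low-spin the configuration is t2g^6 e_g^0: orbital energy -2.4 × 18970 = -45528 cm⁻¹, and 2 additional pairs relative to high-spin add 30290 cm⁻¹, giving -15238 cm⁻¹.
The difference is -15238 − (-7588) = -7650 cm⁻¹, so low-spin lies lower.

-7650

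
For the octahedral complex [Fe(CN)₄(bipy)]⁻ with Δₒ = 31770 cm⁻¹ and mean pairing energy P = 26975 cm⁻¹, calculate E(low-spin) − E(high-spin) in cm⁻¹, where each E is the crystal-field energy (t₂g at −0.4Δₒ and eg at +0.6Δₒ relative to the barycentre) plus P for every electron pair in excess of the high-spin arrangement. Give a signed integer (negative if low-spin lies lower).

-9590

Ligand charges: 4×(-1) from CN⁻ and 1×(+0) from bipy sum to -4; with overall charge -1, Fe is +3.
Fe is in group 8, so Fe³⁺ is d⁵ (8 − 3 = 5).
High-spin d⁵ fills as t₂g³ eg² with CFSE 3(−0.4) + 2(+0.6) = 0.0Δₒ = 0 cm⁻¹.
For low-spin the configuration is t₂g⁵ eg⁰: orbital energy -2.0 × 31770 = -63540 cm⁻¹, and 2 additional pairs relative to high-spin add 53950 cm⁻¹, giving -9590 cm⁻¹.
The difference is -9590 − (0) = -9590 cm⁻¹, so low-spin lies lower.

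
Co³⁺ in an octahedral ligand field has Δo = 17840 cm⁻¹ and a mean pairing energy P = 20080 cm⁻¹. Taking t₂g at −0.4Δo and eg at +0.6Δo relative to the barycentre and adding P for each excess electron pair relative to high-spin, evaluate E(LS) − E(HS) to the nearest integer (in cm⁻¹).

Co³⁺: group 9, so d-count = 9 − 3 = 6.
High-spin d⁶ fills as t₂g⁴ eg² with CFSE 4(−0.4) + 2(+0.6) = -0.4Δo = -7136 cm⁻¹.
Low-spin: t₂g⁶ eg⁰, orbital CFSE = -2.4Δo = -42816 cm⁻¹; plus 2 excess pairs × P = +40160 cm⁻¹; total -2656 cm⁻¹.
The difference is -2656 − (-7136) = 4480 cm⁻¹, so high-spin lies lower.

4480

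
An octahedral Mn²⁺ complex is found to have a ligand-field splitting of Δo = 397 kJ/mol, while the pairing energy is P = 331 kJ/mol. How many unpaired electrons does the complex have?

Mn²⁺: group 7, so d-count = 7 − 2 = 5.
With Δo > P the complex is low-spin.
That gives t₂g⁵ eg⁰.
Unpaired electrons: 1.

1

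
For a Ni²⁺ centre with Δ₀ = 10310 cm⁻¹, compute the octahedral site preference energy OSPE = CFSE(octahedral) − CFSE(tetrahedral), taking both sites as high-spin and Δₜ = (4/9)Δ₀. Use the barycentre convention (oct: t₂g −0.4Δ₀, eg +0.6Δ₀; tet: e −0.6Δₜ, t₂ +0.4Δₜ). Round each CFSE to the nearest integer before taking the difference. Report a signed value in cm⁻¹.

-8706

Ni²⁺: group 10, so d-count = 10 − 2 = 8.
In an octahedral site d⁸ (HS) is t₂g⁶ eg², giving CFSE(oct) = -1.2Δ₀ = -12372 cm⁻¹.
Tetrahedral e⁴ t₂⁴ gives -0.8Δₜ = -0.8 × (4/9) × 10310 = -3666 cm⁻¹.
Subtracting, OSPE = -12372 − (-3666) = -8706 cm⁻¹.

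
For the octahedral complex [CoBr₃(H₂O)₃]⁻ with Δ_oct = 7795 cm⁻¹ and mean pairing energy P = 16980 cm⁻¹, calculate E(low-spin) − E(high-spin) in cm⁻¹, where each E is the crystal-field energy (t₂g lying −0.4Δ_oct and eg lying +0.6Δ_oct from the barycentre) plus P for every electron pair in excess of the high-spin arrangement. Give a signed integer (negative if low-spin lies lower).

Ligand charges: 3×(-1) from Br⁻ and 3×(+0) from H₂O sum to -3; with overall charge -1, Co is +2.
Group 9 minus oxidation state +2 gives a d⁷ configuration for Co²⁺.
In the high-spin limit (t₂g⁵ eg²) the orbital term is -0.8Δ_oct = -6236 cm⁻¹, with no excess pairing.
Low-spin: t₂g⁶ eg¹, orbital CFSE = -1.8Δ_oct = -14031 cm⁻¹; plus 1 excess pair × P = +16980 cm⁻¹; total 2949 cm⁻¹.
Thus E(LS) − E(HS) = 9185 cm⁻¹.

9185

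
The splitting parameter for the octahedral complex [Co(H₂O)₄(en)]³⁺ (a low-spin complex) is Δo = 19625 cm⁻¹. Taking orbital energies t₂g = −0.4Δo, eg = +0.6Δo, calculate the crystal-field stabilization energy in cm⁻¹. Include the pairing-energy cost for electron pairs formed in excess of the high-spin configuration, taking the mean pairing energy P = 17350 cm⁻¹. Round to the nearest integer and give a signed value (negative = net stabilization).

-12400

Ligand charges: 4×(+0) from H₂O and 1×(+0) from en sum to +0; with overall charge +3, Co is +3.
Co³⁺: group 9, so d-count = 9 − 3 = 6.
Electron filling gives t₂g⁶ eg⁰.
Orbital CFSE = 6(-0.4) + 0(0.6) = -2.4Δo = -2.4 × 19625 = -47100 cm⁻¹.
High-spin d⁶ would be t₂g⁴ eg² with 1 pair; low-spin has 3, so 2 excess pairs cost +2P = +34700 cm⁻¹.
Net CFSE = -47100 + 34700 = -12400 cm⁻¹.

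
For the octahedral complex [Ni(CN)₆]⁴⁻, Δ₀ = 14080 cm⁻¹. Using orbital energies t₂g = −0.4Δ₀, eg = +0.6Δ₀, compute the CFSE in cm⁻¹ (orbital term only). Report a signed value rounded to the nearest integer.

-16896

Each CN⁻ contributes -1; 6 × (-1) = -6. With overall charge -4, Ni is in the +2 oxidation state.
Ni sits in group 10; removing 2 electrons leaves Ni²⁺ with 10 − 2 = 8 d electrons.
Configuration: t₂g⁶ eg².
Orbital CFSE = 6(-0.4) + 2(0.6) = -1.2Δ₀ = -1.2 × 14080 = -16896 cm⁻¹.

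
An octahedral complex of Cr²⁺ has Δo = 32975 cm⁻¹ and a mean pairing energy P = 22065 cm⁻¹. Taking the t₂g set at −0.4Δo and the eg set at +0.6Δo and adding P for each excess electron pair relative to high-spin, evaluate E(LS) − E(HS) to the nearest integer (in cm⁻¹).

-10910

Cr²⁺: group 6, so d-count = 6 − 2 = 4.
In the high-spin limit (t₂g³ eg¹) the orbital term is -0.6Δo = -19785 cm⁻¹, with no excess pairing.
Low-spin t₂g⁴ eg⁰ gives -1.6Δo = -52760 cm⁻¹, but forming 1 extra pair costs 1P = 22065 cm⁻¹, so E(LS) = -52760 + 22065 = -30695 cm⁻¹.
The difference is -30695 − (-19785) = -10910 cm⁻¹, so low-spin lies lower.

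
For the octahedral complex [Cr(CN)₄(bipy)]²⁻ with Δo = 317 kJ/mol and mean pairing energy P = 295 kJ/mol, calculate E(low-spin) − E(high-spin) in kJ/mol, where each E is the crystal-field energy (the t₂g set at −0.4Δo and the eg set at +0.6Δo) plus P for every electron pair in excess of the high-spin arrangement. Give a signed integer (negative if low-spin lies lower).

Ligand charges: 4×(-1) from CN⁻ and 1×(+0) from bipy sum to -4; with overall charge -2, Cr is +2.
Cr is in group 6, so Cr²⁺ is d⁴ (6 − 2 = 4).
High-spin d⁴ fills as t₂g³ eg¹ with CFSE 3(−0.4) + 1(+0.6) = -0.6Δo = -190 kJ/mol.
For low-spin the configuration is t₂g⁴ eg⁰: orbital energy -1.6 × 317 = -507 kJ/mol, and 1 additional pair relative to high-spin adds 295 kJ/mol, giving -212 kJ/mol.
Thus E(LS) − E(HS) = -22 kJ/mol.

-22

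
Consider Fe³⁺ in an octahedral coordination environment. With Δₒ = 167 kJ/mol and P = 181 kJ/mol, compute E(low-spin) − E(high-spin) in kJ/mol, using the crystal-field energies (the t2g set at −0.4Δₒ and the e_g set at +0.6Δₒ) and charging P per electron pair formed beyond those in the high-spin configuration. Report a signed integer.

Fe³⁺: group 8, so d-count = 8 − 3 = 5.
High-spin d⁵ fills as t2g^3 e_g^2 with CFSE 3(−0.4) + 2(+0.6) = 0.0Δₒ = 0 kJ/mol.
Low-spin t2g^5 e_g^0 gives -2.0Δₒ = -334 kJ/mol, but forming 2 extra pairs costs 2P = 362 kJ/mol, so E(LS) = -334 + 362 = 28 kJ/mol.
The difference is 28 − (0) = 28 kJ/mol, so high-spin lies lower.

28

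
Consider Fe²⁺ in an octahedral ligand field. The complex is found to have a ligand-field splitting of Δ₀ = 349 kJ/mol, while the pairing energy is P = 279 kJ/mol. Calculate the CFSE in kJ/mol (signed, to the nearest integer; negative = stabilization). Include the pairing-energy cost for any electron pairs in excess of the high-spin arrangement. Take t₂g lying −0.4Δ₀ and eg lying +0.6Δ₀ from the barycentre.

-280

Fe sits in group 8; removing 2 electrons leaves Fe²⁺ with 8 − 2 = 6 d electrons.
Here Δ₀ > P (349 > 279), so the low-spin state is favoured.
That gives t₂g⁶ eg⁰.
Orbital CFSE = -2.4Δ₀ = -2.4 × 349 = -838 kJ/mol.
Excess pairs vs high-spin: 3 − 1 = 2; pairing cost = +558 kJ/mol.
Net CFSE = -838 + 558 = -280 kJ/mol.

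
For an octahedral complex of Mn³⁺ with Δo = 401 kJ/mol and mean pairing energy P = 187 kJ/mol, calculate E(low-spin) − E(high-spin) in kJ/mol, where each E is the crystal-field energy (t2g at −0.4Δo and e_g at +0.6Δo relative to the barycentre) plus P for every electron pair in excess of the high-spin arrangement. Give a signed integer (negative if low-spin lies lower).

Mn sits in group 7; removing 3 electrons leaves Mn³⁺ with 7 − 3 = 4 d electrons.
In the high-spin limit (t2g^3 e_g^1) the orbital term is -0.6Δo = -241 kJ/mol, with no excess pairing.
Low-spin: t2g^4 e_g^0, orbital CFSE = -1.6Δo = -642 kJ/mol; plus 1 excess pair × P = +187 kJ/mol; total -455 kJ/mol.
The difference is -455 − (-241) = -214 kJ/mol, so low-spin lies lower.

-214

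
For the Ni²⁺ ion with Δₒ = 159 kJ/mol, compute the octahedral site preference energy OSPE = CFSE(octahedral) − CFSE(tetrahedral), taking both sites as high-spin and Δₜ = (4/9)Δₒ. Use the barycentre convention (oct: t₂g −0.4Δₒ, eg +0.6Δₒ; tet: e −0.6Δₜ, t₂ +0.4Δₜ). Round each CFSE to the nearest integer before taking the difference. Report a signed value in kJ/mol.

Ni is in group 10, so Ni²⁺ is d⁸ (10 − 2 = 8).
In an octahedral site d⁸ (HS) is t₂g⁶ eg², giving CFSE(oct) = -1.2Δₒ = -191 kJ/mol.
Tetrahedral: e⁴ t₂⁴, CFSE = 4(−0.6) + 4(+0.4) = -0.8Δₜ = -0.8 × (4/9) × 159 = -57 kJ/mol.
OSPE = CFSE(oct) − CFSE(tet) = -191 − (-57) = -134 kJ/mol.

-134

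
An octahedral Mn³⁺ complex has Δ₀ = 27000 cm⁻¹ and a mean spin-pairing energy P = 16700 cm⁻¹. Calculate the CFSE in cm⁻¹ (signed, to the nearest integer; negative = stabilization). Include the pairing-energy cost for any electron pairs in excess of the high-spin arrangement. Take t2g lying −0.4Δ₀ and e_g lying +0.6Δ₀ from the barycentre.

Mn is in group 7, so Mn³⁺ is d⁴ (7 − 3 = 4).
Here Δ₀ > P (27000 > 16700), so the low-spin state is favoured.
Configuration: t2g^4 e_g^0.
Orbital CFSE = -1.6Δ₀ = -1.6 × 27000 = -43200 cm⁻¹.
Excess pairs vs high-spin: 1 − 0 = 1; pairing cost = +16700 cm⁻¹.
Net CFSE = -43200 + 16700 = -26500 cm⁻¹.

-26500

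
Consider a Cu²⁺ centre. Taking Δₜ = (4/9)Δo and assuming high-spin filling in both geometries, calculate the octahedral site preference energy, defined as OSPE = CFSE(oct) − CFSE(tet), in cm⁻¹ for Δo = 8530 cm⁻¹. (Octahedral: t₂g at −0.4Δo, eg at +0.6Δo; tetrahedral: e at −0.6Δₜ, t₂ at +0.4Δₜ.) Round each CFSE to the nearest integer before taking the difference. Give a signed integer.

-3602

Cu²⁺: group 11, so d-count = 11 − 2 = 9.
Octahedral (high-spin): t₂g⁶ eg³, CFSE = 6(−0.4) + 3(+0.6) = -0.6Δo = -0.6 × 8530 = -5118 cm⁻¹.
Tetrahedral: e⁴ t₂⁵, CFSE = 4(−0.6) + 5(+0.4) = -0.4Δₜ = -0.4 × (4/9) × 8530 = -1516 cm⁻¹.
OSPE = -5118 − (-1516) = -3602 cm⁻¹.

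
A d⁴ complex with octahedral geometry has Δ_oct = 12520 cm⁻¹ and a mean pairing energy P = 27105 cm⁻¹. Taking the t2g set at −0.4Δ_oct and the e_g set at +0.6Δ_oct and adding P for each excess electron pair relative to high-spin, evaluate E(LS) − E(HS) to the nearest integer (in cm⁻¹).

14585

High-spin d⁴ fills as t2g^3 e_g^1 with CFSE 3(−0.4) + 1(+0.6) = -0.6Δ_oct = -7512 cm⁻¹.
For low-spin the configuration is t2g^4 e_g^0: orbital energy -1.6 × 12520 = -20032 cm⁻¹, and 1 additional pair relative to high-spin adds 27105 cm⁻¹, giving 7073 cm⁻¹.
Thus E(LS) − E(HS) = 14585 cm⁻¹.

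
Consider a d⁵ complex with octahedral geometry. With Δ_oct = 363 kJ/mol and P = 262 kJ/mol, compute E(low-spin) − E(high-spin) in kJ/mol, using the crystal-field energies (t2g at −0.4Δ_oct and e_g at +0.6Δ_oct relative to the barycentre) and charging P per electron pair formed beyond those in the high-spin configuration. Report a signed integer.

In the high-spin limit (t2g^3 e_g^2) the orbital term is 0.0Δ_oct = 0 kJ/mol, with no excess pairing.
For low-spin the configuration is t2g^5 e_g^0: orbital energy -2.0 × 363 = -726 kJ/mol, and 2 additional pairs relative to high-spin add 524 kJ/mol, giving -202 kJ/mol.
Thus E(LS) − E(HS) = -202 kJ/mol.

-202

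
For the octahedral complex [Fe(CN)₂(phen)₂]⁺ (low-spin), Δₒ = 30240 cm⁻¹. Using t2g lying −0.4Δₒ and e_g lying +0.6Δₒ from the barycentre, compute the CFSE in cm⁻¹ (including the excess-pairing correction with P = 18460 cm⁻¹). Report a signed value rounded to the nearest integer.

Ligand charges: 2×(-1) from CN⁻ and 2×(+0) from phen sum to -2; with overall charge +1, Fe is +3.
Group 8 minus oxidation state +3 gives a d⁵ configuration for Fe³⁺.
Configuration: t2g^5 e_g^0.
The orbital stabilization is -2.0Δₒ = -2.0 × 30240 = -60480 cm⁻¹.
Pairing penalty: 2 pairs vs 0 in the high-spin reference → 2 extra × P = 36920 cm⁻¹.
Net CFSE = -60480 + 36920 = -23560 cm⁻¹.

-23560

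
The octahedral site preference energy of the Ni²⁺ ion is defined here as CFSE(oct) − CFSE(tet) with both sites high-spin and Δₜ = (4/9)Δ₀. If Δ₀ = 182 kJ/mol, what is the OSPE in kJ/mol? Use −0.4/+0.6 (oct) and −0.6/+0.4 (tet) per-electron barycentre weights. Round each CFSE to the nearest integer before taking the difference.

Ni sits in group 10; removing 2 electrons leaves Ni²⁺ with 10 − 2 = 8 d electrons.
Octahedral (high-spin): t2g^6 e_g^2, CFSE = 6(−0.4) + 2(+0.6) = -1.2Δ₀ = -1.2 × 182 = -218 kJ/mol.
In a tetrahedral site the filling is e^4 t2^4: CFSE(tet) = -0.8Δₜ = -0.8 × (4/9)(182) = -65 kJ/mol.
OSPE = CFSE(oct) − CFSE(tet) = -218 − (-65) = -153 kJ/mol.

-153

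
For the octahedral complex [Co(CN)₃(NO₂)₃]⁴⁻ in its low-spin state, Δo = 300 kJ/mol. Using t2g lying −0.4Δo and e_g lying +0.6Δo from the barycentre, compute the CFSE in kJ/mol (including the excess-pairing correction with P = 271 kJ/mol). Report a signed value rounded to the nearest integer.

Ligand charges: 3×(-1) from CN⁻ and 3×(-1) from NO₂⁻ sum to -6; with overall charge -4, Co is +2.
Co is in group 9, so Co²⁺ is d⁷ (9 − 2 = 7).
The d⁷ electrons fill as t2g^6 e_g^1.
Orbital CFSE = 6(-0.4) + 1(0.6) = -1.8Δo = -1.8 × 300 = -540 kJ/mol.
Relative to high-spin t2g^5 e_g^2 (2 paired), the low-spin configuration has 1 additional pair, contributing +1 × 271 = +271 kJ/mol.
Combining: -540 + 271 = -269 kJ/mol.

-269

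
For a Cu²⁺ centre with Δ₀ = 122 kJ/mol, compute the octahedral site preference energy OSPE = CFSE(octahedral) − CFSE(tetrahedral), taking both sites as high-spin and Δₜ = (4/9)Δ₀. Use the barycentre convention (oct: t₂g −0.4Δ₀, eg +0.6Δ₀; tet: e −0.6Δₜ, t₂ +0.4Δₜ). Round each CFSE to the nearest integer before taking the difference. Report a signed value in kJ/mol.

-51

Cu sits in group 11; removing 2 electrons leaves Cu²⁺ with 11 − 2 = 9 d electrons.
Octahedral high-spin t₂g⁶ eg³: CFSE = -0.6 × 122 = -73 kJ/mol.
Tetrahedral e⁴ t₂⁵ gives -0.4Δₜ = -0.4 × (4/9) × 122 = -22 kJ/mol.
OSPE = -73 − (-22) = -51 kJ/mol.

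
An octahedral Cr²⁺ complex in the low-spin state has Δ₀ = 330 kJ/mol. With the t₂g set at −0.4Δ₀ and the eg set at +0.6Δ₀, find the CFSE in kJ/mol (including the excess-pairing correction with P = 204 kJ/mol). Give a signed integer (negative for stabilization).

Cr is in group 6, so Cr²⁺ is d⁴ (6 − 2 = 4).
Configuration: t₂g⁴ eg⁰.
Orbital CFSE = 4(-0.4) + 0(0.6) = -1.6Δ₀ = -1.6 × 330 = -528 kJ/mol.
Pairing penalty: 1 pair vs 0 in the high-spin reference → 1 extra × P = 204 kJ/mol.
Combining: -528 + 204 = -324 kJ/mol.

-324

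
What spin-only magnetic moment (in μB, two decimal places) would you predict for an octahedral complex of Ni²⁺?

2.83 μB

Ni²⁺: group 10, so d-count = 10 − 2 = 8.
Configuration: t₂g⁶ eg² → 2 unpaired electrons.
μ(spin-only) = √[2(2+2)] = √8 ≈ 2.83 μB.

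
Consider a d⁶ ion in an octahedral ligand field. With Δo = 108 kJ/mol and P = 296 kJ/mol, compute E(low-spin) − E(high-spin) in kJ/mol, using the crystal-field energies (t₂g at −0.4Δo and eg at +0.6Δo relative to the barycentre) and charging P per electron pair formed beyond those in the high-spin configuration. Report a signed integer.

High-spin d⁶ fills as t₂g⁴ eg² with CFSE 4(−0.4) + 2(+0.6) = -0.4Δo = -43 kJ/mol.
Low-spin t₂g⁶ eg⁰ gives -2.4Δo = -259 kJ/mol, but forming 2 extra pairs costs 2P = 592 kJ/mol, so E(LS) = -259 + 592 = 333 kJ/mol.
Thus E(LS) − E(HS) = 376 kJ/mol.

376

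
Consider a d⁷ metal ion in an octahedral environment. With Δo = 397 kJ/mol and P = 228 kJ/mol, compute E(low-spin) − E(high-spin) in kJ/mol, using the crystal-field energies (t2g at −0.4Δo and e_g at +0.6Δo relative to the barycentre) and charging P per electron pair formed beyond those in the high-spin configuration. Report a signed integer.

-169

High-spin: t2g^5 e_g^2, CFSE = -0.8Δo = -318 kJ/mol.
Low-spin: t2g^6 e_g^1, orbital CFSE = -1.8Δo = -715 kJ/mol; plus 1 excess pair × P = +228 kJ/mol; total -487 kJ/mol.
Thus E(LS) − E(HS) = -169 kJ/mol.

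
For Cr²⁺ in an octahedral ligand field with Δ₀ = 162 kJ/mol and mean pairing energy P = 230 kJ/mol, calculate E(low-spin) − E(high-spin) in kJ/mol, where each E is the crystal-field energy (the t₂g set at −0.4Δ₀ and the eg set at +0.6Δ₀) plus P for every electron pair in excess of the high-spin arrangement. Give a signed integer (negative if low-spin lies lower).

68

Cr sits in group 6; removing 2 electrons leaves Cr²⁺ with 6 − 2 = 4 d electrons.
High-spin d⁴ fills as t₂g³ eg¹ with CFSE 3(−0.4) + 1(+0.6) = -0.6Δ₀ = -97 kJ/mol.
Low-spin t₂g⁴ eg⁰ gives -1.6Δ₀ = -259 kJ/mol, but forming 1 extra pair costs 1P = 230 kJ/mol, so E(LS) = -259 + 230 = -29 kJ/mol.
Thus E(LS) − E(HS) = 68 kJ/mol.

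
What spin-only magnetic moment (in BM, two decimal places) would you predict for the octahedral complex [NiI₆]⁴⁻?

Each I⁻ contributes -1; 6 × (-1) = -6. With overall charge -4, Ni is in the +2 oxidation state.
Ni sits in group 10; removing 2 electrons leaves Ni²⁺ with 10 − 2 = 8 d electrons.
Configuration: t₂g⁶ eg² → 2 unpaired electrons.
μ(spin-only) = √[2(2+2)] = √8 ≈ 2.83 BM.

2.83 BM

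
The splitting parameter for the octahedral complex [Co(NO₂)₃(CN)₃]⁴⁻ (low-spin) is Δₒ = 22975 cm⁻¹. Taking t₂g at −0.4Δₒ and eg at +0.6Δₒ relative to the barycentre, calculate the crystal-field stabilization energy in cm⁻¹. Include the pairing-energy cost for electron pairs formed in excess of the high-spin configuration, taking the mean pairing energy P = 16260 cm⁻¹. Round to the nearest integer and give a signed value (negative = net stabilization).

Ligand charges: 3×(-1) from NO₂⁻ and 3×(-1) from CN⁻ sum to -6; with overall charge -4, Co is +2.
Group 9 minus oxidation state +2 gives a d⁷ configuration for Co²⁺.
Electron filling gives t₂g⁶ eg¹.
Orbital CFSE = 6(-0.4) + 1(0.6) = -1.8Δₒ = -1.8 × 22975 = -41355 cm⁻¹.
Pairing penalty: 3 pairs vs 2 in the high-spin reference → 1 extra × P = 16260 cm⁻¹.
Combining: -41355 + 16260 = -25095 cm⁻¹.

-25095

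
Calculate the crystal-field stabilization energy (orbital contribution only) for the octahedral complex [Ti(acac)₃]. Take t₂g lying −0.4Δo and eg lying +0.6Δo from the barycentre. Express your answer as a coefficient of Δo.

Each acac⁻ contributes -1; 3 × (-1) = -3. With overall charge +0, Ti is in the +3 oxidation state.
Ti³⁺: group 4, so d-count = 4 − 3 = 1.
Configuration: t₂g¹ eg⁰.
CFSE = 1(-0.4Δo) + 0(0.6Δo) = -0.4Δo + 0.0Δo = -0.4Δo.

-0.4 Δo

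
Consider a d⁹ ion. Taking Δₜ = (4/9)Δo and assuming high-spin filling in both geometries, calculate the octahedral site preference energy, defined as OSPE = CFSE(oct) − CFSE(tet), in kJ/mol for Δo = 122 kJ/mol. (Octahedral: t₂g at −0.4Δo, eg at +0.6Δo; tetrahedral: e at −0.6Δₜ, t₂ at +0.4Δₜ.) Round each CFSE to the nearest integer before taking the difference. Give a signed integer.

-51

Octahedral high-spin t2g^6 e_g^3: CFSE = -0.6 × 122 = -73 kJ/mol.
Tetrahedral e^4 t2^5 gives -0.4Δₜ = -0.4 × (4/9) × 122 = -22 kJ/mol.
OSPE = CFSE(oct) − CFSE(tet) = -73 − (-22) = -51 kJ/mol.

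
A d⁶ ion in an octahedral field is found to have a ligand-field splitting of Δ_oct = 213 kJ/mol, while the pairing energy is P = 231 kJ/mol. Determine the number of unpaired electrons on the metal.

With Δ_oct < P the complex is high-spin.
That gives t2g^4 e_g^2.
Unpaired electrons: 4.

4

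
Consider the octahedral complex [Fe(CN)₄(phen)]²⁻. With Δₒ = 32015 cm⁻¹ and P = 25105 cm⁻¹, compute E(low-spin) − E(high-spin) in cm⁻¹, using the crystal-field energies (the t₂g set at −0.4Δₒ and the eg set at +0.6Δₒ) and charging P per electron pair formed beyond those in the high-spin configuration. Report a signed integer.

-13820

Ligand charges: 4×(-1) from CN⁻ and 1×(+0) from phen sum to -4; with overall charge -2, Fe is +2.
Fe is in group 8, so Fe²⁺ is d⁶ (8 − 2 = 6).
High-spin: t₂g⁴ eg², CFSE = -0.4Δₒ = -12806 cm⁻¹.
For low-spin the configuration is t₂g⁶ eg⁰: orbital energy -2.4 × 32015 = -76836 cm⁻¹, and 2 additional pairs relative to high-spin add 50210 cm⁻¹, giving -26626 cm⁻¹.
The difference is -26626 − (-12806) = -13820 cm⁻¹, so low-spin lies lower.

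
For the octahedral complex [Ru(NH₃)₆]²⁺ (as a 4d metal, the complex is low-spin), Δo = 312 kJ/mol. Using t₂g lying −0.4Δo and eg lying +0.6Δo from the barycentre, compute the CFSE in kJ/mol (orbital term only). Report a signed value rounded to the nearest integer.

NH₃ is neutral, so the +2 overall charge sits on Ru: oxidation state +2.
Group 8 minus oxidation state +2 gives a d⁶ configuration for Ru²⁺.
The d⁶ electrons fill as t₂g⁶ eg⁰.
The orbital stabilization is -2.4Δo = -2.4 × 312 = -749 kJ/mol.

-749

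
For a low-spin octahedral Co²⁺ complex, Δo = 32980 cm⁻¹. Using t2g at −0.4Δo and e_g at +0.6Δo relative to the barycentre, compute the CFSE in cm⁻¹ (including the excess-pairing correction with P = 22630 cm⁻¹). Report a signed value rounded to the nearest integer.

-36734

Co is in group 9, so Co²⁺ is d⁷ (9 − 2 = 7).
The d⁷ electrons fill as t2g^6 e_g^1.
Orbital CFSE = 6(-0.4) + 1(0.6) = -1.8Δo = -1.8 × 32980 = -59364 cm⁻¹.
Pairing penalty: 3 pairs vs 2 in the high-spin reference → 1 extra × P = 22630 cm⁻¹.
Net CFSE = -59364 + 22630 = -36734 cm⁻¹.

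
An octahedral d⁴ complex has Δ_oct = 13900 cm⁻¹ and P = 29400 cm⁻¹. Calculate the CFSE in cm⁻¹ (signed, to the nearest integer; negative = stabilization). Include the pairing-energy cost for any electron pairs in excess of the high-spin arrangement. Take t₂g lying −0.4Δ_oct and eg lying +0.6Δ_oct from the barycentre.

Since Δ_oct = 13900 cm⁻¹ < P = 29400 cm⁻¹, the complex adopts the high-spin configuration.
Configuration: t₂g³ eg¹.
Orbital CFSE = -0.6Δ_oct = -0.6 × 13900 = -8340 cm⁻¹.
High-spin has no excess pairs, so no pairing correction applies.

-8340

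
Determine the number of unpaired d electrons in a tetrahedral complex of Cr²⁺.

Cr²⁺: group 6, so d-count = 6 − 2 = 4.
Tetrahedral fields are weak (Δₜ ≈ 4/9 Δₒ), so electrons fill high-spin.
Configuration: e² t₂², giving 4 unpaired electrons.

4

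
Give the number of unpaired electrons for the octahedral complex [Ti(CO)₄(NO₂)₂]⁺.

1

Ligand charges: 4×(+0) from CO and 2×(-1) from NO₂⁻ sum to -2; with overall charge +1, Ti is +3.
Ti³⁺: group 4, so d-count = 4 − 3 = 1.
Configuration: t2g^1 e_g^0, giving 1 unpaired electron.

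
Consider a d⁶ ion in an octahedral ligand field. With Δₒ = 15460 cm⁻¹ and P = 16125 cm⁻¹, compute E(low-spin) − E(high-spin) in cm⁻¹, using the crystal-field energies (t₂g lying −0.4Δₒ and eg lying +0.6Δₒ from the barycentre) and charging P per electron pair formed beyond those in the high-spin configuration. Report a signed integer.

1330

High-spin: t₂g⁴ eg², CFSE = -0.4Δₒ = -6184 cm⁻¹.
Low-spin: t₂g⁶ eg⁰, orbital CFSE = -2.4Δₒ = -37104 cm⁻¹; plus 2 excess pairs × P = +32250 cm⁻¹; total -4854 cm⁻¹.
The difference is -4854 − (-6184) = 1330 cm⁻¹, so high-spin lies lower.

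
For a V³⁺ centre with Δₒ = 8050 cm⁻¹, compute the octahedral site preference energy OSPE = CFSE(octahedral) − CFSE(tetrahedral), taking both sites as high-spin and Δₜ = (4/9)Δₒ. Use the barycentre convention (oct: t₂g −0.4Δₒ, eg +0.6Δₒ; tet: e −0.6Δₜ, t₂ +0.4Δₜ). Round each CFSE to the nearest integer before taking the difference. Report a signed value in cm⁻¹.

V sits in group 5; removing 3 electrons leaves V³⁺ with 5 − 3 = 2 d electrons.
Octahedral high-spin t₂g² eg⁰: CFSE = -0.8 × 8050 = -6440 cm⁻¹.
Tetrahedral: e² t₂⁰, CFSE = 2(−0.6) + 0(+0.4) = -1.2Δₜ = -1.2 × (4/9) × 8050 = -4293 cm⁻¹.
OSPE = -6440 − (-4293) = -2147 cm⁻¹.

-2147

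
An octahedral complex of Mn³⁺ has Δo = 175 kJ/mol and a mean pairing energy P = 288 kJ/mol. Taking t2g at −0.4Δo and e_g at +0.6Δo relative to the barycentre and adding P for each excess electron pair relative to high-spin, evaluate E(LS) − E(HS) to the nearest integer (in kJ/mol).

113

Mn sits in group 7; removing 3 electrons leaves Mn³⁺ with 7 − 3 = 4 d electrons.
High-spin d⁴ fills as t2g^3 e_g^1 with CFSE 3(−0.4) + 1(+0.6) = -0.6Δo = -105 kJ/mol.
For low-spin the configuration is t2g^4 e_g^0: orbital energy -1.6 × 175 = -280 kJ/mol, and 1 additional pair relative to high-spin adds 288 kJ/mol, giving 8 kJ/mol.
E(LS) − E(HS) = 8 − (-105) = 113 kJ/mol.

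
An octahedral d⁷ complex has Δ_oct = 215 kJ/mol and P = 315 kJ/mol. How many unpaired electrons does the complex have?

With Δ_oct < P the complex is high-spin.
That gives t₂g⁵ eg².
Unpaired electrons: 3.

3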